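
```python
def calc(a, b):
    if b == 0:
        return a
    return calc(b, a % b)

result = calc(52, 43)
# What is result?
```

calc(52, 43) -> calc(43, 9) -> calc(9, 7) -> calc(7, 2) -> calc(2, 1) -> calc(1, 0) -> 1

Answer: 1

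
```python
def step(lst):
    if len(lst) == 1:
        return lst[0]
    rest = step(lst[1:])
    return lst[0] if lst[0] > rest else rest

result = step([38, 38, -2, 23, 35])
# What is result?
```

Recursive max over [38, 38, -2, 23, 35] = 38

Answer: 38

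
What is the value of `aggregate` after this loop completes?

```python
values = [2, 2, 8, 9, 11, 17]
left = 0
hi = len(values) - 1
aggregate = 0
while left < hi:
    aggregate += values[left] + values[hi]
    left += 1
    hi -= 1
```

Sum of pairs from ends
`aggregate` takes the values: 0 → 19 → 32 → 49

Answer: 49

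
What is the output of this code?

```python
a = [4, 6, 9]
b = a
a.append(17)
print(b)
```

Key concept: basic list aliasing.
Step by step:
`a = [4, 6, 9]` → a = [4, 6, 9]
`b = a` → b = [4, 6, 9] (same object as a)
`a.append(17)` → a = [4, 6, 9, 17] (same object as b); b = [4, 6, 9, 17] (same object as a)
`print(b)` → prints [4, 6, 9, 17]

Answer: [4, 6, 9, 17]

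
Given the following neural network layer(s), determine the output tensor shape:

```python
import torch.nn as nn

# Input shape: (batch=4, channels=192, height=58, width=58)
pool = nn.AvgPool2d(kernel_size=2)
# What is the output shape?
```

Input: (4, 192, 58, 58) -> Output: (4, 192, 29, 29)

Answer: (4, 192, 29, 29)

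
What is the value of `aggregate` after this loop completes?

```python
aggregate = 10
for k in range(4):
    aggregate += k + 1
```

Start at 10, add 1 to 4 = 20
`aggregate` takes the values: 10 → 11 → 13 → 16 → 20

Answer: 20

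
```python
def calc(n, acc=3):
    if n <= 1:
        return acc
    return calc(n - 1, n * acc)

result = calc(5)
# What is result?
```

Accumulator trace (n, acc): (5, 3) -> (4, 15) -> (3, 60) -> (2, 180) -> (1, 360) -> return 360

Answer: 360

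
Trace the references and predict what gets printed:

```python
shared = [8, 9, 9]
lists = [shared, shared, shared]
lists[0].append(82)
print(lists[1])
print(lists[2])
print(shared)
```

Key concept: list of same reference.
Step by step:
`shared = [8, 9, 9]` → shared = [8, 9, 9]
`lists = [shared, shared, shared]` → lists = [[8, 9, 9], [8, 9, 9], [8, 9, 9]]
`lists[0].append(82)` → shared = [8, 9, 9, 82]; lists = [[8, 9, 9, 82], [8, 9, 9, 82], [8, 9, 9, 82]]
`print(lists[1])` → prints [8, 9, 9, 82]
`print(lists[2])` → prints [8, 9, 9, 82]
`print(shared)` → prints [8, 9, 9, 82]

Answer:
[8, 9, 9, 82]
[8, 9, 9, 82]
[8, 9, 9, 82]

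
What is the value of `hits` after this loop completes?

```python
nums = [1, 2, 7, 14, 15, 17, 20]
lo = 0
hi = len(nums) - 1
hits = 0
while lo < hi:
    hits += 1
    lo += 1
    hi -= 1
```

Iterations until pointers meet (list length 7)
`hits` takes the values: 0 → 1 → 2 → 3

Answer: 3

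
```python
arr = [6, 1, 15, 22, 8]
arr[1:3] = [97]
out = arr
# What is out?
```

Trace:
`arr = [6, 1, 15, 22, 8]` → arr = [6, 1, 15, 22, 8]
`arr[1:3] = [97]` → arr = [6, 97, 22, 8]
`out = arr` → out = [6, 97, 22, 8]
So out = [6, 97, 22, 8]

Answer: [6, 97, 22, 8]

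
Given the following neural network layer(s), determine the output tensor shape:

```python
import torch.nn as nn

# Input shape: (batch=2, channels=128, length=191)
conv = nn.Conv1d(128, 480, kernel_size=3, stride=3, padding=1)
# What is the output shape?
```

Input: (2, 128, 191) -> Output: (2, 480, 64)

Answer: (2, 480, 64)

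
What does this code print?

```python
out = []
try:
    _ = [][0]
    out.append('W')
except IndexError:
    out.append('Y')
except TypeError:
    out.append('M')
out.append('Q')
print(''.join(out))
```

Execution trace: 'Y' (except IndexError) → 'Q' (after the try/except). Output: YQ

Answer: YQ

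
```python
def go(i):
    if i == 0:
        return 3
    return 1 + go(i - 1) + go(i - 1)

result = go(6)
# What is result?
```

go(i) = 1 + 2·go(i-1), go(0)=3. Closed form: (3+1)·2^6 - 1 = 255.

Answer: 255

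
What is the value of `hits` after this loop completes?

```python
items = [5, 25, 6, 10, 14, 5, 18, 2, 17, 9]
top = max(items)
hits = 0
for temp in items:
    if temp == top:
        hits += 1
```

Count of max value 25 in [5, 25, 6, 10, 14, 5, 18, 2, 17, 9]
`hits` takes the values: 0 → 1

Answer: 1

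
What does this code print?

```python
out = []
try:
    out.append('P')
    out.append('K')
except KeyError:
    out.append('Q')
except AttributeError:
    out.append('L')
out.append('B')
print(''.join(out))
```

Execution trace: 'P' (try body) → 'K' (try body, no exception) → 'B' (after the try/except). Output: PKB

Answer: PKB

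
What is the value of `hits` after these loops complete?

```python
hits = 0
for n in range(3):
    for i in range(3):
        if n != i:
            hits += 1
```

3² - 3 (exclude diagonal)
`hits` takes the values: 0 → 1 → 2 → 3 → 4 → 5 → 6

Answer: 6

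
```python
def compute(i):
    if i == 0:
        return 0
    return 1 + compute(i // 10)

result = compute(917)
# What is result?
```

Count of digits of 917: 3

Answer: 3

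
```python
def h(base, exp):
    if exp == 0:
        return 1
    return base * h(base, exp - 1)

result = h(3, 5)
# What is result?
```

h(3, 5) = 3 * 3 * 3 * 3 * 3 = 243

Answer: 243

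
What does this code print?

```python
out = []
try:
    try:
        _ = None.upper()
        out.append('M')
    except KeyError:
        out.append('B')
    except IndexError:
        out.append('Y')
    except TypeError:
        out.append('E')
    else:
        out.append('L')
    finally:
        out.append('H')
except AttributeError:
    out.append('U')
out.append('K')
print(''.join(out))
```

Execution trace: 'H' (finally) → 'U' (outer except AttributeError) → 'K' (after the try/except). Output: HUK

Answer: HUK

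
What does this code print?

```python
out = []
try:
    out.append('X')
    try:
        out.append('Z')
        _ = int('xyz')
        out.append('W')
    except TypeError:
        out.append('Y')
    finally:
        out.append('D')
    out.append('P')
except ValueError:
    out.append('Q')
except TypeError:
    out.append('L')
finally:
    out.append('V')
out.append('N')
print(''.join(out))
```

Execution trace: 'X' (try body) → 'Z' (inner try body) → 'D' (inner finally) → 'Q' (except ValueError) → 'V' (finally) → 'N' (after the try/except). Output: XZDQVN

Answer: XZDQVN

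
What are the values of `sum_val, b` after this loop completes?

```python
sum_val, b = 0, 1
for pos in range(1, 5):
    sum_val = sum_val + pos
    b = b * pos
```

Sum and factorial of 1 to 4
`sum_val, b` takes the values: (0, 1) → (1, 1) → (3, 1) → (3, 2) → (6, 2) → (6, 6) → (10, 6) → (10, 24)

Answer: 10, 24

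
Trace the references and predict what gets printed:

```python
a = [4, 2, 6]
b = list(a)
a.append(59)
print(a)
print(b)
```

Key concept: list() constructor creates copy.
Step by step:
`a = [4, 2, 6]` → a = [4, 2, 6]
`b = list(a)` → b = [4, 2, 6]
`a.append(59)` → a = [4, 2, 6, 59]
`print(a)` → prints [4, 2, 6, 59]
`print(b)` → prints [4, 2, 6]

Answer:
[4, 2, 6, 59]
[4, 2, 6]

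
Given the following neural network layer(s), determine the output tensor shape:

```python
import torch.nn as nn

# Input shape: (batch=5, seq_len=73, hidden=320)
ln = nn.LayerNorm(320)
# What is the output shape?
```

Input: (5, 73, 320) -> Output: (5, 73, 320)

Answer: (5, 73, 320)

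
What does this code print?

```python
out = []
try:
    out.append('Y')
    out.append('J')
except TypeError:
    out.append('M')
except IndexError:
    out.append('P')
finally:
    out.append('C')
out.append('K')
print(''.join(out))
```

Execution trace: 'Y' (try body) → 'J' (try body, no exception) → 'C' (finally) → 'K' (after the try/except). Output: YJCK

Answer: YJCK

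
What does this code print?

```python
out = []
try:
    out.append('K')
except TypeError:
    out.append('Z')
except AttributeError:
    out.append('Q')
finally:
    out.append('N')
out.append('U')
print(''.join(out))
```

Execution trace: 'K' (try body, no exception) → 'N' (finally) → 'U' (after the try/except). Output: KNU

Answer: KNU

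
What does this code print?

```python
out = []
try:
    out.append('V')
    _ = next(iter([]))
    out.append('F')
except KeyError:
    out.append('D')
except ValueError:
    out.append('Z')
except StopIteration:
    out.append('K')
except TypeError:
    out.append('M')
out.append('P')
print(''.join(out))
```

Execution trace: 'V' (try body) → 'K' (except StopIteration) → 'P' (after the try/except). Output: VKP

Answer: VKP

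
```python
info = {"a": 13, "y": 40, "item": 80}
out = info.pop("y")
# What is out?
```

Trace:
`info = {"a": 13, "y": 40, "item": 80}` → info = {'a': 13, 'y': 40, 'item': 80}
`out = info.pop("y")` → info = {'a': 13, 'item': 80}; out = 40
So out = 40

Answer: 40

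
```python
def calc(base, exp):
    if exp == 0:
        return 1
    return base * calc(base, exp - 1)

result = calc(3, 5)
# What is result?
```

calc(3, 5) = 3 * 3 * 3 * 3 * 3 = 243

Answer: 243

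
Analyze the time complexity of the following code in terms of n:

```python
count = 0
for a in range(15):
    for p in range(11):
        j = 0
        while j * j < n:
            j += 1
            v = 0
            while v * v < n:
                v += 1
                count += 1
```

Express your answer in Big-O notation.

Each loop level contributes: 1 × 1 × √n × √n. Multiplying the contributions gives O(n).

Answer: O(n)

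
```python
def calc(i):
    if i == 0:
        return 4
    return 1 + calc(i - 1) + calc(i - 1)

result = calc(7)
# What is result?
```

calc(i) = 1 + 2·calc(i-1), calc(0)=4. Closed form: (4+1)·2^7 - 1 = 639.

Answer: 639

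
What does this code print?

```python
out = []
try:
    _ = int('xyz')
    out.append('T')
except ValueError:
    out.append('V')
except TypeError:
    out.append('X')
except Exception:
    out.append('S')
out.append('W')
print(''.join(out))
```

Execution trace: 'V' (except ValueError) → 'W' (after the try/except). Output: VW

Answer: VW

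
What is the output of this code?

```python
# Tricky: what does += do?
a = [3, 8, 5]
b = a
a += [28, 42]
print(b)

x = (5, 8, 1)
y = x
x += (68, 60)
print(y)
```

Key concept: += behavior differs for mutable vs immutable.
Step by step:
`a = [3, 8, 5]` → a = [3, 8, 5]
`b = a` → b = [3, 8, 5] (same object as a)
`a += [28, 42]` → a = [3, 8, 5, 28, 42] (same object as b); b = [3, 8, 5, 28, 42] (same object as a)
`print(b)` → prints [3, 8, 5, 28, 42]
`x = (5, 8, 1)` → x = (5, 8, 1)
`y = x` → y = (5, 8, 1)
`x += (68, 60)` → x = (5, 8, 1, 68, 60)
`print(y)` → prints (5, 8, 1)

Answer:
[3, 8, 5, 28, 42]
(5, 8, 1)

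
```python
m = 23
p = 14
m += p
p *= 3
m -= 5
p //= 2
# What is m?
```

Trace:
`m = 23` → m = 23
`p = 14` → p = 14
`m += p` → m = 37
`p *= 3` → p = 42
`m -= 5` → m = 32
`p //= 2` → p = 21
So m = 32

Answer: 32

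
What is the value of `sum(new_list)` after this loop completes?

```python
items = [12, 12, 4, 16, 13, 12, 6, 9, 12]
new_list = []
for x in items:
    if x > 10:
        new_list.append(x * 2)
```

Sum of doubled values > 10
`new_list` takes the values: [] → [24] → [24, 24] → [24, 24, 32] → [24, 24, 32, 26] → [24, 24, 32, 26, 24] → [24, 24, 32, 26, 24, 24]
So `sum(new_list)` = 154

Answer: 154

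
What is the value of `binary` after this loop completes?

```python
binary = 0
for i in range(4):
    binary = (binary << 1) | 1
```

Build 4 consecutive 1-bits: 0b1111
`binary` takes the values: 0 → 1 → 3 → 7 → 15

Answer: 15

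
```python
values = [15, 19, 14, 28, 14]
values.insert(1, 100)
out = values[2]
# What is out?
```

Trace:
`values = [15, 19, 14, 28, 14]` → values = [15, 19, 14, 28, 14]
`values.insert(1, 100)` → values = [15, 100, 19, 14, 28, 14]
`out = values[2]` → out = 19
So out = 19

Answer: 19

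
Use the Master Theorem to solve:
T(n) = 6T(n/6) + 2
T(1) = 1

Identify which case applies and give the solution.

a=6, b=6, f(n)=2. log_6(6) = 1. Since c=0 < 1, Case 1 applies: T(n) = Θ(n^log_b(a)) = O(n).

Answer: O(n) - Case 1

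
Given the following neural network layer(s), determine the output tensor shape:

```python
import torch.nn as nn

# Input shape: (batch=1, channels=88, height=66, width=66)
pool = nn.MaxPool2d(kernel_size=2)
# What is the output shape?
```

Input: (1, 88, 66, 66) -> Output: (1, 88, 33, 33)

Answer: (1, 88, 33, 33)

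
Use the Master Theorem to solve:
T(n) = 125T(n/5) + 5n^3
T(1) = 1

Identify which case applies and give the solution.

a=125, b=5, f(n)=5n^3. log_5(125) = 3. Since c=3 = 3, Case 2 applies: T(n) = Θ(n^log_b(a) · log n) = O(n^3 log n).

Answer: O(n^3 log n) - Case 2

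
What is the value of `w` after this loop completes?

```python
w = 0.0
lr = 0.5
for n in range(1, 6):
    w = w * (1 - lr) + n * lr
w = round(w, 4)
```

Moving average with lr=0.5
`w` takes the values: 0.0 → 0.5 → 1.25 → 2.125 → 3.0625 → 4.03125 → 4.0312

Answer: 4.0312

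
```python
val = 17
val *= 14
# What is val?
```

Trace:
`val = 17` → val = 17
`val *= 14` → val = 238
So val = 238

Answer: 238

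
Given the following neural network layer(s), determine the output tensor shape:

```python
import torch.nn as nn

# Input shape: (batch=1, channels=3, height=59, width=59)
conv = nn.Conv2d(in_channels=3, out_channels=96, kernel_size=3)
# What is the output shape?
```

Input: (1, 3, 59, 59) -> Output: (1, 96, 57, 57)

Answer: (1, 96, 57, 57)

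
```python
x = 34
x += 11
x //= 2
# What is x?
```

Trace:
`x = 34` → x = 34
`x += 11` → x = 45
`x //= 2` → x = 22
So x = 22

Answer: 22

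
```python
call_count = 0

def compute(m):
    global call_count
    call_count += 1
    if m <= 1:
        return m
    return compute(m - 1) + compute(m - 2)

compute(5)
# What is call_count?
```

Calls(m) = 1 + Calls(m-1) + Calls(m-2); Calls(0)=Calls(1)=1. For m=5 this gives 15.

Answer: 15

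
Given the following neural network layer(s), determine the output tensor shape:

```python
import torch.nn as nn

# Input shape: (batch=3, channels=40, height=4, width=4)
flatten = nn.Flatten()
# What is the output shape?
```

Input: (3, 40, 4, 4) -> Output: (3, 640)

Answer: (3, 640)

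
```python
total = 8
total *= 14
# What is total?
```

Trace:
`total = 8` → total = 8
`total *= 14` → total = 112
So total = 112

Answer: 112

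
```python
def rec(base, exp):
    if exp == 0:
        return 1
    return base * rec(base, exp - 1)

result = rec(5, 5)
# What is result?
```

rec(5, 5) = 5 * 5 * 5 * 5 * 5 = 3125

Answer: 3125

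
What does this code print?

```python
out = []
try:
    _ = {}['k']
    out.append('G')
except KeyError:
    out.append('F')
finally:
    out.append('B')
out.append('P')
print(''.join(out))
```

Execution trace: 'F' (except KeyError) → 'B' (finally) → 'P' (after the try/except). Output: FBP

Answer: FBP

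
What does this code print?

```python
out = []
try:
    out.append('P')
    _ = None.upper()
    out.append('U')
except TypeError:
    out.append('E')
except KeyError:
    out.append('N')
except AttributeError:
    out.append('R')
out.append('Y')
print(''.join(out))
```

Execution trace: 'P' (try body) → 'R' (except AttributeError) → 'Y' (after the try/except). Output: PRY

Answer: PRY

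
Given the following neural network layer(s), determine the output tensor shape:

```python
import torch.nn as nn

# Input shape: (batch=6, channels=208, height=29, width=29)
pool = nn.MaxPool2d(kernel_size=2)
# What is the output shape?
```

Input: (6, 208, 29, 29) -> Output: (6, 208, 14, 14)

Answer: (6, 208, 14, 14)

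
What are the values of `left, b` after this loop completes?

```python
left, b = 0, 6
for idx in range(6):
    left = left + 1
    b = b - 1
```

left goes 0→6, b goes 6→0
`left, b` takes the values: (0, 6) → (1, 6) → (1, 5) → (2, 5) → (2, 4) → (3, 4) → (3, 3) → (4, 3) → (4, 2) → (5, 2) → (5, 1) → (6, 1) → (6, 0)

Answer: 6, 0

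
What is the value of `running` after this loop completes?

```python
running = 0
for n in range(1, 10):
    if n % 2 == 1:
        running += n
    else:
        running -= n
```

Add odd, subtract even
`running` takes the values: 0 → 1 → -1 → 2 → -2 → 3 → -3 → 4 → -4 → 5

Answer: 5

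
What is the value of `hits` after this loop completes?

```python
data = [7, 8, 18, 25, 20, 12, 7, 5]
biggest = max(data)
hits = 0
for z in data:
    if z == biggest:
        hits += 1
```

Count of max value 25 in [7, 8, 18, 25, 20, 12, 7, 5]
`hits` takes the values: 0 → 1

Answer: 1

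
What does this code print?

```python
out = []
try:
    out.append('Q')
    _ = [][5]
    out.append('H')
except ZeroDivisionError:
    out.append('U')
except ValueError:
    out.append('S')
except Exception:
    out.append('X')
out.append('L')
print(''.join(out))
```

Execution trace: 'Q' (try body) → 'X' (except Exception) → 'L' (after the try/except). Output: QXL

Answer: QXL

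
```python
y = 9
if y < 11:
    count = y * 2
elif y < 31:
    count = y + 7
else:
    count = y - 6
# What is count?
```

Trace:
`y = 9` → y = 9
`if y < 11: ...` → y < 11 is True → count = 18
So count = 18

Answer: 18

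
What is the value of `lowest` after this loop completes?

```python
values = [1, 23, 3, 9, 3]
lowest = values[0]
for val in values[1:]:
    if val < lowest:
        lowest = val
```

Minimum of [1, 23, 3, 9, 3]
`lowest` takes the values: 1

Answer: 1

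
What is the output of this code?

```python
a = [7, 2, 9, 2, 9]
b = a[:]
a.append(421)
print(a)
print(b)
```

Key concept: slice [:] creates copy.
Step by step:
`a = [7, 2, 9, 2, 9]` → a = [7, 2, 9, 2, 9]
`b = a[:]` → b = [7, 2, 9, 2, 9]
`a.append(421)` → a = [7, 2, 9, 2, 9, 421]
`print(a)` → prints [7, 2, 9, 2, 9, 421]
`print(b)` → prints [7, 2, 9, 2, 9]

Answer:
[7, 2, 9, 2, 9, 421]
[7, 2, 9, 2, 9]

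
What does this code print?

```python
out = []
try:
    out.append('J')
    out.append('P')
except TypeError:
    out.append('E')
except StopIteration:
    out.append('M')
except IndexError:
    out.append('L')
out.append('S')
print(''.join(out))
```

Execution trace: 'J' (try body) → 'P' (try body, no exception) → 'S' (after the try/except). Output: JPS

Answer: JPS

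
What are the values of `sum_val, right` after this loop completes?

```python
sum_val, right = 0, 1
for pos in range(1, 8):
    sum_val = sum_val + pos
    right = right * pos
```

Sum and factorial of 1 to 7
`sum_val, right` takes the values: (0, 1) → (1, 1) → (3, 1) → (3, 2) → (6, 2) → (6, 6) → (10, 6) → (10, 24) → (15, 24) → (15, 120) → (21, 120) → (21, 720) → (28, 720) → (28, 5040)

Answer: 28, 5040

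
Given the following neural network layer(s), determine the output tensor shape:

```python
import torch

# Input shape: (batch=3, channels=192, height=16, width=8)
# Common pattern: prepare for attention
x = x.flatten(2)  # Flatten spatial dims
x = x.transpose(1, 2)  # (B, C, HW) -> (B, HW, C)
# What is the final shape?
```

Input: (3, 192, 16, 8) -> after flatten(2): (3, 192, 128) -> Output: (3, 128, 192)

Answer: (3, 128, 192)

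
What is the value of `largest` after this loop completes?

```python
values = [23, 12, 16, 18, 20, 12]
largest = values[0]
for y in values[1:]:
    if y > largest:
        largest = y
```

Maximum of [23, 12, 16, 18, 20, 12]
`largest` takes the values: 23

Answer: 23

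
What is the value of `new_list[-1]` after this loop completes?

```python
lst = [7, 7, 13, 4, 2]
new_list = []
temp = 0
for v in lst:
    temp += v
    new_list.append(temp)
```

Cumulative sum ends at 33
`new_list` takes the values: [] → [7] → [7, 14] → [7, 14, 27] → [7, 14, 27, 31] → [7, 14, 27, 31, 33]
So `new_list[-1]` = 33

Answer: 33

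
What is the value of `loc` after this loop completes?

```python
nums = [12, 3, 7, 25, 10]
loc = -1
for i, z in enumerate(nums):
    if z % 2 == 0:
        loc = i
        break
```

First even number index in [12, 3, 7, 25, 10]
`loc` takes the values: -1 → 0

Answer: 0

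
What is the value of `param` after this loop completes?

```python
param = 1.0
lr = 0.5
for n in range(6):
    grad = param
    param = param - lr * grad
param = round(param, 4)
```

Gradient descent: w = 1.0 * (1 - 0.5)^6
`param` takes the values: 1.0 → 0.5 → 0.25 → 0.125 → 0.0625 → 0.03125 → 0.015625 → 0.0156

Answer: 0.0156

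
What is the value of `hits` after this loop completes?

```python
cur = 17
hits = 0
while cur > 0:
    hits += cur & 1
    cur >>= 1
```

Count set bits in 17 (binary: 0b10001)
`hits` takes the values: 0 → 1 → 2

Answer: 2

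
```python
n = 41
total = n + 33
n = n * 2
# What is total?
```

Trace:
`n = 41` → n = 41
`total = n + 33` → total = 74
`n = n * 2` → n = 82
So total = 74

Answer: 74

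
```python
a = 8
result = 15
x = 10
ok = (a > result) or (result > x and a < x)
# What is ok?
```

Trace:
`a = 8` → a = 8
`result = 15` → result = 15
`x = 10` → x = 10
`ok = (a > result) or (result > x and a < x)` → ok = True
So ok = True

Answer: True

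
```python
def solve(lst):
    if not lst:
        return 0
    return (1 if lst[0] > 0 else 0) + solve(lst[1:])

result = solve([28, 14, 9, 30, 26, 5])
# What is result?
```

Count of positive elements in [28, 14, 9, 30, 26, 5] = 6

Answer: 6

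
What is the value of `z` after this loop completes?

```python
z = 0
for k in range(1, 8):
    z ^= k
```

XOR of 1 to 7
`z` takes the values: 0 → 1 → 3 → 0 → 4 → 1 → 7 → 0

Answer: 0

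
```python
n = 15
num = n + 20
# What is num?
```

Trace:
`n = 15` → n = 15
`num = n + 20` → num = 35
So num = 35

Answer: 35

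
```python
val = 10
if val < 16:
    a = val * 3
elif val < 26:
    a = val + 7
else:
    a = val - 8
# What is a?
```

Trace:
`val = 10` → val = 10
`if val < 16: ...` → val < 16 is True → a = 30
So a = 30

Answer: 30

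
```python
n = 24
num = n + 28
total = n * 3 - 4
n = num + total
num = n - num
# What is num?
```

Trace:
`n = 24` → n = 24
`num = n + 28` → num = 52
`total = n * 3 - 4` → total = 68
`n = num + total` → n = 120
`num = n - num` → num = 68
So num = 68

Answer: 68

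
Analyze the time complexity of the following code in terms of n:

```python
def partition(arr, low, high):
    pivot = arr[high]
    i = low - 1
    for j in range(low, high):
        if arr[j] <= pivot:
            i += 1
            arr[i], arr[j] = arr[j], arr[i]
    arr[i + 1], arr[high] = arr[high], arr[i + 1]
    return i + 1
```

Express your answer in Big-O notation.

This is Lomuto partition (single pass over [low, high), where n = high - low). Time complexity: O(n).

Answer: O(n)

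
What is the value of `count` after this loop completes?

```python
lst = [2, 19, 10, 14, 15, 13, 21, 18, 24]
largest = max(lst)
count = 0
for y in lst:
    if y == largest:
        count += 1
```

Count of max value 24 in [2, 19, 10, 14, 15, 13, 21, 18, 24]
`count` takes the values: 0 → 1

Answer: 1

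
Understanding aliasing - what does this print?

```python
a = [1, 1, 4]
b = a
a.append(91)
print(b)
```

Key concept: basic list aliasing.
Step by step:
`a = [1, 1, 4]` → a = [1, 1, 4]
`b = a` → b = [1, 1, 4] (same object as a)
`a.append(91)` → a = [1, 1, 4, 91] (same object as b); b = [1, 1, 4, 91] (same object as a)
`print(b)` → prints [1, 1, 4, 91]

Answer: [1, 1, 4, 91]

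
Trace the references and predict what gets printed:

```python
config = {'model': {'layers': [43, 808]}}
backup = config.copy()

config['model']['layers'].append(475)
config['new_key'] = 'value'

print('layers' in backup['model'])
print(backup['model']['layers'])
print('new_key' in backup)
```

Key concept: shallow copy gotcha with nested dict.
Step by step:
`config = {'model': {'layers': [43, 808]}}` → config = {'model': {'layers': [43, 808]}}
`backup = config.copy()` → backup = {'model': {'layers': [43, 808]}}
`config['model']['layers'].append(475)` → config = {'model': {'layers': [43, 808, 475]}}; backup = {'model': {'layers': [43, 808, 475]}}
`config['new_key'] = 'value'` → config = {'model': {'layers': [43, 808, 475]}, 'new_key': 'value'}
`print('layers' in backup['model'])` → prints True
`print(backup['model']['layers'])` → prints [43, 808, 475]
`print('new_key' in backup)` → prints False

Answer:
True
[43, 808, 475]
False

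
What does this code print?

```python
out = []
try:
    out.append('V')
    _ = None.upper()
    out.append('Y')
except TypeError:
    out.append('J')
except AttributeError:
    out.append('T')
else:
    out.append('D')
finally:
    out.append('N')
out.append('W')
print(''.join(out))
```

Execution trace: 'V' (try body) → 'T' (except AttributeError) → 'N' (finally) → 'W' (after the try/except). Output: VTNW

Answer: VTNW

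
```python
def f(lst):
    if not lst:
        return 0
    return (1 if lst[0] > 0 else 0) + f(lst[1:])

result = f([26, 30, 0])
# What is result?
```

Count of positive elements in [26, 30, 0] = 2

Answer: 2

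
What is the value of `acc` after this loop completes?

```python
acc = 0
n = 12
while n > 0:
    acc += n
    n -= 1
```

Sum 12 down to 1
`acc` takes the values: 0 → 12 → 23 → 33 → 42 → 50 → 57 → 63 → 68 → 72 → 75 → 77 → 78

Answer: 78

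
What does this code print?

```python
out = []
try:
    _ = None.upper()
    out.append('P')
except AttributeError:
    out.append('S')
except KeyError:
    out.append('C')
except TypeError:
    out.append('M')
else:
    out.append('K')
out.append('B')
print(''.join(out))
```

Execution trace: 'S' (except AttributeError) → 'B' (after the try/except). Output: SB

Answer: SB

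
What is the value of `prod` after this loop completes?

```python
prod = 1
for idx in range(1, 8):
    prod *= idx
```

7! = 5040
`prod` takes the values: 1 → 2 → 6 → 24 → 120 → 720 → 5040

Answer: 5040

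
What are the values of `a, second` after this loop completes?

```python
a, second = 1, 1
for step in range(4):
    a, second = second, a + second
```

Fibonacci: after 4 iterations
`a, second` takes the values: (1, 1) → (1, 2) → (2, 3) → (3, 5) → (5, 8)

Answer: 5, 8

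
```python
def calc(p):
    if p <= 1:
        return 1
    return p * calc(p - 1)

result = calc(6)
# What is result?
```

calc(6) = 6 * 5 * 4 * 3 * 2 * 1 = 720

Answer: 720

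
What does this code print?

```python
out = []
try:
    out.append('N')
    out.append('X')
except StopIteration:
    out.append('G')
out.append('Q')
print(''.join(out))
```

Execution trace: 'N' (try body) → 'X' (try body, no exception) → 'Q' (after the try/except). Output: NXQ

Answer: NXQ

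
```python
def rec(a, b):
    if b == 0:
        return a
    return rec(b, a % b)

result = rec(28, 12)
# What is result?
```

rec(28, 12) -> rec(12, 4) -> rec(4, 0) -> 4

Answer: 4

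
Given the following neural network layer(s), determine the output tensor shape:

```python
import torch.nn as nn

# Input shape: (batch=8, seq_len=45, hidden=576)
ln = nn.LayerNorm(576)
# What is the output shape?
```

Input: (8, 45, 576) -> Output: (8, 45, 576)

Answer: (8, 45, 576)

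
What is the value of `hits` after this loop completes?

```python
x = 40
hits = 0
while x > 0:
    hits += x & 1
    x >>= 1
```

Count set bits in 40 (binary: 0b101000)
`hits` takes the values: 0 → 1 → 2

Answer: 2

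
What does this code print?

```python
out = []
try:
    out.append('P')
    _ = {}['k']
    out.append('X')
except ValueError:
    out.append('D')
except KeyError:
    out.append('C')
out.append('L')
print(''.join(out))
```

Execution trace: 'P' (try body) → 'C' (except KeyError) → 'L' (after the try/except). Output: PCL

Answer: PCL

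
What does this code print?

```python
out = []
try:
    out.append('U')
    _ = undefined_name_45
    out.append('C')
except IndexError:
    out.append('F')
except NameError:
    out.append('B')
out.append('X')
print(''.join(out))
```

Execution trace: 'U' (try body) → 'B' (except NameError) → 'X' (after the try/except). Output: UBX

Answer: UBX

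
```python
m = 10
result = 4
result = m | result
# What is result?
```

Trace:
`m = 10` → m = 10
`result = 4` → result = 4
`result = m | result` → result = 14
So result = 14

Answer: 14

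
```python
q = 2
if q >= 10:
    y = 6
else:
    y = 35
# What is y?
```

Trace:
`q = 2` → q = 2
`if q >= 10: ...` → q >= 10 is False, take else branch → y = 35
So y = 35

Answer: 35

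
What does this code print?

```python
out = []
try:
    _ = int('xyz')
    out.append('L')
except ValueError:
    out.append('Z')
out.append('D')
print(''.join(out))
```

Execution trace: 'Z' (except ValueError) → 'D' (after the try/except). Output: ZD

Answer: ZD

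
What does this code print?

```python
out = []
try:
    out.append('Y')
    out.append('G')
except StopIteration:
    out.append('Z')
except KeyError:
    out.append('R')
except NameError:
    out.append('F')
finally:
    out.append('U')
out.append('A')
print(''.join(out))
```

Execution trace: 'Y' (try body) → 'G' (try body, no exception) → 'U' (finally) → 'A' (after the try/except). Output: YGUA

Answer: YGUA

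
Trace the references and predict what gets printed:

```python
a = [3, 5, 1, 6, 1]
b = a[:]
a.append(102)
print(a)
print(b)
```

Key concept: slice [:] creates copy.
Step by step:
`a = [3, 5, 1, 6, 1]` → a = [3, 5, 1, 6, 1]
`b = a[:]` → b = [3, 5, 1, 6, 1]
`a.append(102)` → a = [3, 5, 1, 6, 1, 102]
`print(a)` → prints [3, 5, 1, 6, 1, 102]
`print(b)` → prints [3, 5, 1, 6, 1]

Answer:
[3, 5, 1, 6, 1, 102]
[3, 5, 1, 6, 1]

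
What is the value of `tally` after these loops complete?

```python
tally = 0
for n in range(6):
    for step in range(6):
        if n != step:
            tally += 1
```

6² - 6 (exclude diagonal)
`tally` takes the values: 0 → 1 → 2 → 3 → 4 → 5 → 6 → 7 → 8 → 9 → 10 → 11 → 12 → 13 → 14 → 15 → 16 → 17 → 18 → 19 → 20 → 21 → 22 → 23 → 24 → 25 → 26 → 27 → 28 → 29 → 30

Answer: 30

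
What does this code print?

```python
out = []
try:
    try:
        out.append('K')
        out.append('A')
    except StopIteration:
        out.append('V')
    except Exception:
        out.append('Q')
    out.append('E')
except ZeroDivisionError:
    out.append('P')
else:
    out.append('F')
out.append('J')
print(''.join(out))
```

Execution trace: 'K' (inner try body) → 'A' (inner try body, no exception) → 'E' (try body, no exception) → 'F' (else) → 'J' (after the try/except). Output: KAEFJ

Answer: KAEFJ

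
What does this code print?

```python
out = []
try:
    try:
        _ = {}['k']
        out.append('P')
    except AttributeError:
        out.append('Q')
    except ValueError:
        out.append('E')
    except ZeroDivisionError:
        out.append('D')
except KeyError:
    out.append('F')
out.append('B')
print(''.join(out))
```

Execution trace: 'F' (outer except KeyError) → 'B' (after the try/except). Output: FB

Answer: FB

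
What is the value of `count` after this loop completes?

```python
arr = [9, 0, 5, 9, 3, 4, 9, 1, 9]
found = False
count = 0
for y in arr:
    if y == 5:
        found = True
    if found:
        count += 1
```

Count elements after first 5 in [9, 0, 5, 9, 3, 4, 9, 1, 9]
`count` takes the values: 0 → 1 → 2 → 3 → 4 → 5 → 6 → 7

Answer: 7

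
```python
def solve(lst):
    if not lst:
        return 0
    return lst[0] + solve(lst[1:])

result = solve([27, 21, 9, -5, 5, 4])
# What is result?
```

27 + 21 + 9 + (-5) + 5 + 4 + 0 = 61

Answer: 61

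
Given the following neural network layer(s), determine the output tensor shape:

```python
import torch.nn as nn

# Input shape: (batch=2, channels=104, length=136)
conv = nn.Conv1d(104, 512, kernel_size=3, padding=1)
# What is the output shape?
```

Input: (2, 104, 136) -> Output: (2, 512, 136)

Answer: (2, 512, 136)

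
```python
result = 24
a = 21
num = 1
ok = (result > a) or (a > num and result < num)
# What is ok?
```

Trace:
`result = 24` → result = 24
`a = 21` → a = 21
`num = 1` → num = 1
`ok = (result > a) or (a > num and result < num)` → ok = True
So ok = True

Answer: True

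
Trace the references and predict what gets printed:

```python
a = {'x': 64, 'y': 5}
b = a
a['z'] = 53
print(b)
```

Key concept: dict aliasing.
Step by step:
`a = {'x': 64, 'y': 5}` → a = {'x': 64, 'y': 5}
`b = a` → b = {'x': 64, 'y': 5} (same object as a)
`a['z'] = 53` → a = {'x': 64, 'y': 5, 'z': 53} (same object as b); b = {'x': 64, 'y': 5, 'z': 53} (same object as a)
`print(b)` → prints {'x': 64, 'y': 5, 'z': 53}

Answer: {'x': 64, 'y': 5, 'z': 53}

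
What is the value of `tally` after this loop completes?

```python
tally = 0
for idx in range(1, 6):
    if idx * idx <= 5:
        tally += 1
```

Count numbers where idx² ≤ 5
`tally` takes the values: 0 → 1 → 2

Answer: 2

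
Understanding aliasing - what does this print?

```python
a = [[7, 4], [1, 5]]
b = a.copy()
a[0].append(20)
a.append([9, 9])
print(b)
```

Key concept: shallow copy with nested lists.
Step by step:
`a = [[7, 4], [1, 5]]` → a = [[7, 4], [1, 5]]
`b = a.copy()` → b = [[7, 4], [1, 5]]
`a[0].append(20)` → a = [[7, 4, 20], [1, 5]]; b = [[7, 4, 20], [1, 5]]
`a.append([9, 9])` → a = [[7, 4, 20], [1, 5], [9, 9]]
`print(b)` → prints [[7, 4, 20], [1, 5]]

Answer: [[7, 4, 20], [1, 5]]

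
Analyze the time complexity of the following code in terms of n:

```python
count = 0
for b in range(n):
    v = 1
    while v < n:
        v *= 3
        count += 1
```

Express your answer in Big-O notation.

Each loop level contributes: n × log n. Multiplying the contributions gives O(n log n).

Answer: O(n log n)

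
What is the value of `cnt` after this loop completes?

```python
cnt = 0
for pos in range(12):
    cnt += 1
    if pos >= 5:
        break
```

Loop breaks when pos reaches 5, cnt is 6
`cnt` takes the values: 0 → 1 → 2 → 3 → 4 → 5 → 6

Answer: 6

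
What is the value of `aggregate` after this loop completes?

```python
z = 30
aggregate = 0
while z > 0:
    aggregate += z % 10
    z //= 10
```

Sum digits of 30
`aggregate` takes the values: 0 → 3

Answer: 3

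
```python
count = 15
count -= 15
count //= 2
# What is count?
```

Trace:
`count = 15` → count = 15
`count -= 15` → count = 0
`count //= 2` → count = 0
So count = 0

Answer: 0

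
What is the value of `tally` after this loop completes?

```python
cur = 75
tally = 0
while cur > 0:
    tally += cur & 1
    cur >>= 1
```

Count set bits in 75 (binary: 0b1001011)
`tally` takes the values: 0 → 1 → 2 → 3 → 4

Answer: 4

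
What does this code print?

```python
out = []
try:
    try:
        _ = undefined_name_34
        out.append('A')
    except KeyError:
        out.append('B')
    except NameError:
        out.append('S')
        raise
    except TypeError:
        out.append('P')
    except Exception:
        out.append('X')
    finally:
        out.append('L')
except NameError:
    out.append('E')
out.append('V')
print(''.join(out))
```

Execution trace: 'S' (inner except NameError) → 'L' (inner finally) → 'E' (outer except NameError) → 'V' (after the try/except). Output: SLEV

Answer: SLEV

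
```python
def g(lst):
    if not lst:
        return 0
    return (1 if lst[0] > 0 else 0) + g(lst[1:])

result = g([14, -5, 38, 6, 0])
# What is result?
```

Count of positive elements in [14, -5, 38, 6, 0] = 3

Answer: 3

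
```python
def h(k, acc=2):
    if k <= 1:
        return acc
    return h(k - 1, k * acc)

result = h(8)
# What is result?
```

Accumulator trace (n, acc): (8, 2) -> (7, 16) -> (6, 112) -> (5, 672) -> (4, 3360) -> (3, 13440) -> (2, 40320) -> (1, 80640) -> return 80640

Answer: 80640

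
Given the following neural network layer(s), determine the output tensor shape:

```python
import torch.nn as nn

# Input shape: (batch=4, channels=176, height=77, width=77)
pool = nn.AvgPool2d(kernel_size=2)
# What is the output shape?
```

Input: (4, 176, 77, 77) -> Output: (4, 176, 38, 38)

Answer: (4, 176, 38, 38)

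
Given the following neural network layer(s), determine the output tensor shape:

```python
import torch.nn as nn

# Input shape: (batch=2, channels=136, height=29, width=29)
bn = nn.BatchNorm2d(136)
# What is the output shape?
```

Input: (2, 136, 29, 29) -> Output: (2, 136, 29, 29)

Answer: (2, 136, 29, 29)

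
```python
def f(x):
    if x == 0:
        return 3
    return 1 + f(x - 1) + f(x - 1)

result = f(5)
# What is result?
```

f(x) = 1 + 2·f(x-1), f(0)=3. Closed form: (3+1)·2^5 - 1 = 127.

Answer: 127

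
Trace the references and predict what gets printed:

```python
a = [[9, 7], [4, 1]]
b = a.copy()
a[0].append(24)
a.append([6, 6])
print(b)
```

Key concept: shallow copy with nested lists.
Step by step:
`a = [[9, 7], [4, 1]]` → a = [[9, 7], [4, 1]]
`b = a.copy()` → b = [[9, 7], [4, 1]]
`a[0].append(24)` → a = [[9, 7, 24], [4, 1]]; b = [[9, 7, 24], [4, 1]]
`a.append([6, 6])` → a = [[9, 7, 24], [4, 1], [6, 6]]
`print(b)` → prints [[9, 7, 24], [4, 1]]

Answer: [[9, 7, 24], [4, 1]]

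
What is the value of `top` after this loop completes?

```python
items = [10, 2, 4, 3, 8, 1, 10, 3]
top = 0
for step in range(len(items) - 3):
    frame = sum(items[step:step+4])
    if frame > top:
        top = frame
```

Max sum of 4-element window in [10, 2, 4, 3, 8, 1, 10, 3]
`top` takes the values: 0 → 19 → 22

Answer: 22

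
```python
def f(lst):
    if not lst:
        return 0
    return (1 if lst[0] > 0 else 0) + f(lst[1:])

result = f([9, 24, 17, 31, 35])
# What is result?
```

Count of positive elements in [9, 24, 17, 31, 35] = 5

Answer: 5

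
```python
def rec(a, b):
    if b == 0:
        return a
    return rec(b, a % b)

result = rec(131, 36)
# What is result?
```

rec(131, 36) -> rec(36, 23) -> rec(23, 13) -> rec(13, 10) -> rec(10, 3) -> rec(3, 1) -> rec(1, 0) -> 1

Answer: 1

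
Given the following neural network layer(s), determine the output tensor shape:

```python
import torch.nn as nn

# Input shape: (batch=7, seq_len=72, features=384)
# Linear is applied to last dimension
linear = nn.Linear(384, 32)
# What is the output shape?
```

Input: (7, 72, 384) -> Output: (7, 72, 32)

Answer: (7, 72, 32)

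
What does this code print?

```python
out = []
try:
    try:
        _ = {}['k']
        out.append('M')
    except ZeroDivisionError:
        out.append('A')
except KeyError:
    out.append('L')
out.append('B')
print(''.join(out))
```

Execution trace: 'L' (outer except KeyError) → 'B' (after the try/except). Output: LB

Answer: LB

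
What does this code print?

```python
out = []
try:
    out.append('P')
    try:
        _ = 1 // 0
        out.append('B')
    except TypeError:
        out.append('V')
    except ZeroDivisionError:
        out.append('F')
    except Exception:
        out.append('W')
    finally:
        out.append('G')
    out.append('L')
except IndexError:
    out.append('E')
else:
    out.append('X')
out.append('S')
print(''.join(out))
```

Execution trace: 'P' (try body) → 'F' (inner except ZeroDivisionError) → 'G' (inner finally) → 'L' (try body, no exception) → 'X' (else) → 'S' (after the try/except). Output: PFGLXS

Answer: PFGLXS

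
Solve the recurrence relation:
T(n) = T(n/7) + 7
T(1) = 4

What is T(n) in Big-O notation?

Each step divides n by 7 and adds 7. After log_7(n) steps we reach T(1)=4. So T(n) = 7·log_7(n) + 4 = O(log n).

Answer: O(log n)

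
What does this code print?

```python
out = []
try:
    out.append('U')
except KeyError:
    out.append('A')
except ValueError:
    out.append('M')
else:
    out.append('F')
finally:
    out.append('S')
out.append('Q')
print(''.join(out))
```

Execution trace: 'U' (try body, no exception) → 'F' (else) → 'S' (finally) → 'Q' (after the try/except). Output: UFSQ

Answer: UFSQ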